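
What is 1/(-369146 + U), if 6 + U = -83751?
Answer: -1/452903 ≈ -2.2080e-6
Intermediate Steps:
U = -83757 (U = -6 - 83751 = -83757)
1/(-369146 + U) = 1/(-369146 - 83757) = 1/(-452903) = -1/452903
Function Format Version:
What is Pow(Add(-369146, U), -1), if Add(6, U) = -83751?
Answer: Rational(-1, 452903) ≈ -2.2080e-6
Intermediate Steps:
U = -83757 (U = Add(-6, -83751) = -83757)
Pow(Add(-369146, U), -1) = Pow(Add(-369146, -83757), -1) = Pow(-452903, -1) = Rational(-1, 452903)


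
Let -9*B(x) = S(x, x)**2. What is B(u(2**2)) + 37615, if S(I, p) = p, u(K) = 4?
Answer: 338519/9 ≈ 37613.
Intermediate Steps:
B(x) = -x**2/9
B(u(2**2)) + 37615 = -1/9*4**2 + 37615 = -1/9*16 + 37615 = -16/9 + 37615 = 338519/9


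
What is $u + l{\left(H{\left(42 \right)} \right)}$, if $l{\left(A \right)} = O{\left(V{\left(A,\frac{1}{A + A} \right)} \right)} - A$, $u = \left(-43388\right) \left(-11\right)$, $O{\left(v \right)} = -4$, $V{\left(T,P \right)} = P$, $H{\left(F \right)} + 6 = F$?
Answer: $477228$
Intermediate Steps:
$H{\left(F \right)} = -6 + F$
$u = 477268$
$l{\left(A \right)} = -4 - A$
$u + l{\left(H{\left(42 \right)} \right)} = 477268 - 40 = 477228$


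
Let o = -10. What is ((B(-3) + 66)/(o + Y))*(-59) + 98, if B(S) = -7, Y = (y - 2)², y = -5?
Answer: 341/39 ≈ 8.7436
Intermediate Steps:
Y = 49 (Y = (-5 - 2)² = (-7)² = 49)
((B(-3) + 66)/(o + Y))*(-59) + 98 = ((-7 + 66)/(-10 + 49))*(-59) + 98 = (59/39)*(-59) + 98 = -3481/39 + 98 = 341/39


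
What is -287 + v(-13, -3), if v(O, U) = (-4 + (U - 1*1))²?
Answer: -223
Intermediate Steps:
v(O, U) = (-5 + U)² (v(O, U) = (-4 + (U - 1))² = (-4 + (-1 + U))² = (-5 + U)²)
-287 + v(-13, -3) = -287 + (-5 - 3)² = -287 + (-8)² = -287 + 64 = -223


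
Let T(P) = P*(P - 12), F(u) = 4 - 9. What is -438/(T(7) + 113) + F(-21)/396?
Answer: -28973/5148 ≈ -5.6280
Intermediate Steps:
F(u) = -5
T(P) = P*(-12 + P)
-438/(T(7) + 113) + F(-21)/396 = -438/(7*(-12 + 7) + 113) - 5/396 = -438/(7*(-5) + 113) - 5*1/396 = -438/(-35 + 113) - 5/396 = -438/78 - 5/396 = -438*1/78 - 5/396 = -73/13 - 5/396 = -28973/5148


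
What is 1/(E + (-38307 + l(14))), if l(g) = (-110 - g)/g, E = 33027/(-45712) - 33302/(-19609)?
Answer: -6274566256/240409261576221 ≈ -2.6100e-5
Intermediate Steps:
E = 874674581/896366608 (E = 33027*(-1/45712) - 33302*(-1/19609) = -33027/45712 + 33302/19609 = 874674581/896366608 ≈ 0.97580)
l(g) = (-110 - g)/g
1/(E + (-38307 + l(14))) = 1/(874674581/896366608 + (-38307 + (-110 - 1*14)/14)) = 1/(874674581/896366608 + (-38307 + (-110 - 14)/14)) = 1/(874674581/896366608 + (-38307 + (1/14)*(-124))) = 1/(874674581/896366608 + (-38307 - 62/7)) = 1/(874674581/896366608 - 268211/7) = 1/(-240409261576221/6274566256) = -6274566256/240409261576221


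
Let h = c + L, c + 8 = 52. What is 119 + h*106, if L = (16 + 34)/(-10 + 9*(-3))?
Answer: 171671/37 ≈ 4639.8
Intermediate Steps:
c = 44 (c = -8 + 52 = 44)
L = -50/37 (L = 50/(-10 - 27) = 50/(-37) = 50*(-1/37) = -50/37 ≈ -1.3514)
h = 1578/37 (h = 44 - 50/37 = 1578/37 ≈ 42.649)
119 + h*106 = 119 + (1578/37)*106 = 119 + 167268/37 = 171671/37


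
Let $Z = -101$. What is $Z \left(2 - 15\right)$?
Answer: $1313$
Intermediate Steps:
$Z \left(2 - 15\right) = - 101 \left(2 - 15\right) = \left(-101\right) \left(-13\right) = 1313$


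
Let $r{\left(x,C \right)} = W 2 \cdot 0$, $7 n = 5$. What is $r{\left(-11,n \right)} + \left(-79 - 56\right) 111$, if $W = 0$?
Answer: $-14985$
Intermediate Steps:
$n = \frac{5}{7}$ ($n = \frac{1}{7} \cdot 5 = \frac{5}{7} \approx 0.71429$)
$r{\left(x,C \right)} = 0$ ($r{\left(x,C \right)} = 0 \cdot 2 \cdot 0 = 0 \cdot 0 = 0$)
$r{\left(-11,n \right)} + \left(-79 - 56\right) 111 = 0 + \left(-79 - 56\right) 111 = 0 - 14985 = -14985$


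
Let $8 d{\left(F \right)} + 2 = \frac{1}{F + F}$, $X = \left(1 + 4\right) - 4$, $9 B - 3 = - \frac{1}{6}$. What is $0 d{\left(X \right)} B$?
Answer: $0$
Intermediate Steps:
$B = \frac{17}{54}$ ($B = \frac{1}{3} + \frac{\left(-1\right) \frac{1}{6}}{9} = \frac{1}{3} + \frac{1}{9} \left(- \frac{1}{6}\right) = \frac{1}{3} - \frac{1}{54} = \frac{17}{54} \approx 0.31481$)
$X = 1$ ($X = 5 - 4 = 1$)
$d{\left(F \right)} = - \frac{1}{4} + \frac{1}{16 F}$ ($d{\left(F \right)} = - \frac{1}{4} + \frac{1}{8 \left(F + F\right)} = - \frac{1}{4} + \frac{1}{8 \cdot 2 F} = - \frac{1}{4} + \frac{\frac{1}{2} \frac{1}{F}}{8} = - \frac{1}{4} + \frac{1}{16 F}$)
$0 d{\left(X \right)} B = 0 \frac{1 - 4}{16 \cdot 1} \cdot \frac{17}{54} = 0 \cdot \frac{1}{16} \cdot 1 \left(1 - 4\right) \frac{17}{54} = 0 \cdot \frac{1}{16} \cdot 1 \left(-3\right) \frac{17}{54} = 0 \left(- \frac{3}{16}\right) \frac{17}{54} = 0 \cdot \frac{17}{54} = 0$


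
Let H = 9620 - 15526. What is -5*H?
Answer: 29530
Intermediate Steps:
H = -5906
-5*H = -5*(-5906) = 29530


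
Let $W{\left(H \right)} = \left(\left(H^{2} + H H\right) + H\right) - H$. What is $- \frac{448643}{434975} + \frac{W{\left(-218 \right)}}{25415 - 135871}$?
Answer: $- \frac{11362351876}{6005699825} \approx -1.8919$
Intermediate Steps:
$W{\left(H \right)} = 2 H^{2}$ ($W{\left(H \right)} = \left(\left(H^{2} + H^{2}\right) + H\right) - H = \left(2 H^{2} + H\right) - H = \left(H + 2 H^{2}\right) - H = 2 H^{2}$)
$- \frac{448643}{434975} + \frac{W{\left(-218 \right)}}{25415 - 135871} = - \frac{448643}{434975} + \frac{2 \left(-218\right)^{2}}{25415 - 135871} = \left(-448643\right) \frac{1}{434975} + \frac{2 \cdot 47524}{-110456} = - \frac{448643}{434975} + 95048 \left(- \frac{1}{110456}\right) = - \frac{448643}{434975} - \frac{11881}{13807} = - \frac{11362351876}{6005699825}$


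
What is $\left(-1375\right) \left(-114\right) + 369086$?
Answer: $525836$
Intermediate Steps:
$\left(-1375\right) \left(-114\right) + 369086 = 156750 + 369086 = 525836$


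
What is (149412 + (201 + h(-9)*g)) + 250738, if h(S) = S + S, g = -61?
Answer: 401449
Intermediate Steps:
h(S) = 2*S
(149412 + (201 + h(-9)*g)) + 250738 = (149412 + (201 + (2*(-9))*(-61))) + 250738 = (149412 + (201 - 18*(-61))) + 250738 = (149412 + (201 + 1098)) + 250738 = (149412 + 1299) + 250738 = 150711 + 250738 = 401449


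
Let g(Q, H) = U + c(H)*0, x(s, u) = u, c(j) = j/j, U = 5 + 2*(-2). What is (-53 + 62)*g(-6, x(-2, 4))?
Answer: 9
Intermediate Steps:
U = 1 (U = 5 - 4 = 1)
c(j) = 1
g(Q, H) = 1 (g(Q, H) = 1 + 1*0 = 1 + 0 = 1)
(-53 + 62)*g(-6, x(-2, 4)) = (-53 + 62)*1 = 9*1 = 9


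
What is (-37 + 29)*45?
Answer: -360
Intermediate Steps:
(-37 + 29)*45 = -8*45 = -360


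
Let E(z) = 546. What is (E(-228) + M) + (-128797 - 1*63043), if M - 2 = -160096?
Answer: -351388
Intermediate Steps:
M = -160094 (M = 2 - 160096 = -160094)
(E(-228) + M) + (-128797 - 1*63043) = (546 - 160094) + (-128797 - 1*63043) = -159548 + (-128797 - 63043) = -159548 - 191840 = -351388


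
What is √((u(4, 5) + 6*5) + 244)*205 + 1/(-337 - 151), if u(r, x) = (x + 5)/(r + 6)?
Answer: -1/488 + 1025*√11 ≈ 3399.5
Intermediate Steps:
u(r, x) = (5 + x)/(6 + r)
√((u(4, 5) + 6*5) + 244)*205 + 1/(-337 - 151) = √(((5 + 5)/(6 + 4) + 6*5) + 244)*205 + 1/(-337 - 151) = √((10/10 + 30) + 244)*205 + 1/(-488) = √(((⅒)*10 + 30) + 244)*205 - 1/488 = √((1 + 30) + 244)*205 - 1/488 = √(31 + 244)*205 - 1/488 = √275*205 - 1/488 = (5*√11)*205 - 1/488 = 1025*√11 - 1/488 = -1/488 + 1025*√11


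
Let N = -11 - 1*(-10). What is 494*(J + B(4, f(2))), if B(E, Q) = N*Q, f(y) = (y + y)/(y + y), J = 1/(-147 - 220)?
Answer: -181792/367 ≈ -495.35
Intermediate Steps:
N = -1 (N = -11 + 10 = -1)
J = -1/367 (J = 1/(-367) = -1/367 ≈ -0.0027248)
f(y) = 1 (f(y) = (2*y)/((2*y)) = (2*y)*(1/(2*y)) = 1)
B(E, Q) = -Q
494*(J + B(4, f(2))) = 494*(-1/367 - 1*1) = 494*(-1/367 - 1) = 494*(-368/367) = -181792/367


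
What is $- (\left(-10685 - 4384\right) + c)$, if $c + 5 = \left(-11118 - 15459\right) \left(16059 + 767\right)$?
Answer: $447199676$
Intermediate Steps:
$c = -447184607$ ($c = -5 + \left(-11118 - 15459\right) \left(16059 + 767\right) = -5 - 447184602 = -447184607$)
$- (\left(-10685 - 4384\right) + c) = - (\left(-10685 - 4384\right) - 447184607) = - (-15069 - 447184607) = \left(-1\right) \left(-447199676\right) = 447199676$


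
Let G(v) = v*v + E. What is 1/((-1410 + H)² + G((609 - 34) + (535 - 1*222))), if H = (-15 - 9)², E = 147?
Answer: 1/1484247 ≈ 6.7374e-7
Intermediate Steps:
G(v) = 147 + v² (G(v) = v*v + 147 = v² + 147 = 147 + v²)
H = 576 (H = (-24)² = 576)
1/((-1410 + H)² + G((609 - 34) + (535 - 1*222))) = 1/((-1410 + 576)² + (147 + ((609 - 34) + (535 - 1*222))²)) = 1/((-834)² + (147 + (575 + (535 - 222))²)) = 1/(695556 + (147 + (575 + 313)²)) = 1/(695556 + (147 + 888²)) = 1/(695556 + (147 + 788544)) = 1/(695556 + 788691) = 1/1484247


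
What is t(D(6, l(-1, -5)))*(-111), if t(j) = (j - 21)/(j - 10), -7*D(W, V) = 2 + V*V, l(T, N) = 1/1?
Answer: -16650/73 ≈ -228.08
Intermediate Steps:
l(T, N) = 1
D(W, V) = -2/7 - V**2/7 (D(W, V) = -(2 + V*V)/7 = -(2 + V**2)/7 = -2/7 - V**2/7)
t(j) = (-21 + j)/(-10 + j)
t(D(6, l(-1, -5)))*(-111) = ((-21 + (-2/7 - 1/7*1**2))/(-10 + (-2/7 - 1/7*1**2)))*(-111) = ((-21 + (-2/7 - 1/7*1))/(-10 + (-2/7 - 1/7*1)))*(-111) = ((-21 + (-2/7 - 1/7))/(-10 + (-2/7 - 1/7)))*(-111) = ((-21 - 3/7)/(-10 - 3/7))*(-111) = (-150/7/(-73/7))*(-111) = -7/73*(-150/7)*(-111) = (150/73)*(-111) = -16650/73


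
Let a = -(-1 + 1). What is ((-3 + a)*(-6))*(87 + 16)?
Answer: 1854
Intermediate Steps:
a = 0 (a = -1*0 = 0)
((-3 + a)*(-6))*(87 + 16) = ((-3 + 0)*(-6))*(87 + 16) = -3*(-6)*103 = 18*103 = 1854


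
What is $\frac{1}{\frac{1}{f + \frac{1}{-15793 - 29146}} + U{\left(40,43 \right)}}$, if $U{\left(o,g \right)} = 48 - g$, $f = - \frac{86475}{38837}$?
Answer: $\frac{3886138862}{17685398367} \approx 0.21974$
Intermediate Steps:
$f = - \frac{86475}{38837}$ ($f = \left(-86475\right) \frac{1}{38837} = - \frac{86475}{38837} \approx -2.2266$)
$\frac{1}{\frac{1}{f + \frac{1}{-15793 - 29146}} + U{\left(40,43 \right)}} = \frac{1}{\frac{1}{- \frac{86475}{38837} + \frac{1}{-15793 - 29146}} + \left(48 - 43\right)} = \frac{1}{\frac{1}{- \frac{86475}{38837} + \frac{1}{-44939}} + \left(48 - 43\right)} = \frac{1}{\frac{1}{- \frac{86475}{38837} - \frac{1}{44939}} + 5} = \frac{1}{\frac{1}{- \frac{3886138862}{1745295943}} + 5} = \frac{1}{- \frac{1745295943}{3886138862} + 5} = \frac{1}{\frac{17685398367}{3886138862}} = \frac{3886138862}{17685398367}$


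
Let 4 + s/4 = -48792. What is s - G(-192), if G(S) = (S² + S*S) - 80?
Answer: -268832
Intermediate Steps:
s = -195184 (s = -16 + 4*(-48792) = -16 - 195168 = -195184)
G(S) = -80 + 2*S² (G(S) = (S² + S²) - 80 = 2*S² - 80 = -80 + 2*S²)
s - G(-192) = -195184 - (-80 + 2*(-192)²) = -195184 - (-80 + 2*36864) = -195184 - (-80 + 73728) = -195184 - 1*73648 = -195184 - 73648 = -268832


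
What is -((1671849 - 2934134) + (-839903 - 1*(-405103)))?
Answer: 1697085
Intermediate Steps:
-((1671849 - 2934134) + (-839903 - 1*(-405103))) = -(-1262285 + (-839903 + 405103)) = -(-1262285 - 434800) = -1*(-1697085) = 1697085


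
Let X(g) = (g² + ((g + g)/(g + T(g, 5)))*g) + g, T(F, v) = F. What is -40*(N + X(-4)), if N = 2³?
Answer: -640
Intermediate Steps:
N = 8
X(g) = g² + 2*g (X(g) = (g² + ((g + g)/(g + g))*g) + g = (g² + ((2*g)/((2*g)))*g) + g = (g² + ((2*g)*(1/(2*g)))*g) + g = (g² + 1*g) + g = (g² + g) + g = (g + g²) + g = g² + 2*g)
-40*(N + X(-4)) = -40*(8 - 4*(2 - 4)) = -40*(8 - 4*(-2)) = -40*(8 + 8) = -40*16 = -640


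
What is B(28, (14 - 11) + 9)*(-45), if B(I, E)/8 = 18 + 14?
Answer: -11520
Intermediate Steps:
B(I, E) = 256 (B(I, E) = 8*(18 + 14) = 8*32 = 256)
B(28, (14 - 11) + 9)*(-45) = 256*(-45) = -11520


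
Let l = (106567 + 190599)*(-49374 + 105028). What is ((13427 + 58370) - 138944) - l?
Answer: -16538543711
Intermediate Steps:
l = 16538476564 (l = 297166*55654 = 16538476564)
((13427 + 58370) - 138944) - l = ((13427 + 58370) - 138944) - 1*16538476564 = (71797 - 138944) - 16538476564 = -67147 - 16538476564 = -16538543711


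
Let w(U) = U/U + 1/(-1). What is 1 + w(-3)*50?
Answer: 1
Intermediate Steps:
w(U) = 0 (w(U) = 1 + 1*(-1) = 1 - 1 = 0)
1 + w(-3)*50 = 1 + 0*50 = 1 + 0 = 1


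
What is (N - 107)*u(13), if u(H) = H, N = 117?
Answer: 130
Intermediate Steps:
(N - 107)*u(13) = (117 - 107)*13 = 10*13 = 130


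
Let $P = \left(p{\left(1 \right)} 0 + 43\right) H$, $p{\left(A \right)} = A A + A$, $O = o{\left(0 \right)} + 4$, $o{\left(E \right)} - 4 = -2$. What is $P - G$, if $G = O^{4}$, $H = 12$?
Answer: $-780$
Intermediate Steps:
$o{\left(E \right)} = 2$ ($o{\left(E \right)} = 4 - 2 = 2$)
$O = 6$ ($O = 2 + 4 = 6$)
$p{\left(A \right)} = A + A^{2}$ ($p{\left(A \right)} = A^{2} + A = A + A^{2}$)
$P = 516$ ($P = \left(1 \left(1 + 1\right) 0 + 43\right) 12 = \left(1 \cdot 2 \cdot 0 + 43\right) 12 = \left(2 \cdot 0 + 43\right) 12 = \left(0 + 43\right) 12 = 43 \cdot 12 = 516$)
$G = 1296$ ($G = 6^{4} = 1296$)
$P - G = 516 - 1296 = -780$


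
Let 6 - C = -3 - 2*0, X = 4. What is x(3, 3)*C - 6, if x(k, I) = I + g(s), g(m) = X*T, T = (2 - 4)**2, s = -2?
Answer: 165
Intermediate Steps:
T = 4 (T = (-2)**2 = 4)
g(m) = 16 (g(m) = 4*4 = 16)
C = 9 (C = 6 - (-3 - 2*0) = 6 - (-3 + 0) = 6 - 1*(-3) = 6 + 3 = 9)
x(k, I) = 16 + I (x(k, I) = I + 16 = 16 + I)
x(3, 3)*C - 6 = (16 + 3)*9 - 6 = 19*9 - 6 = 171 - 6 = 165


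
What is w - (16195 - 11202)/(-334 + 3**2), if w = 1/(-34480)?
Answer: 34431663/2241200 ≈ 15.363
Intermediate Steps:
w = -1/34480 ≈ -2.9002e-5
w - (16195 - 11202)/(-334 + 3**2) = -1/34480 - (16195 - 11202)/(-334 + 3**2) = -1/34480 - 4993/(-334 + 9) = -1/34480 - 4993/(-325) = -1/34480 - 4993*(-1)/325 = -1/34480 - 1*(-4993/325) = -1/34480 + 4993/325 = 34431663/2241200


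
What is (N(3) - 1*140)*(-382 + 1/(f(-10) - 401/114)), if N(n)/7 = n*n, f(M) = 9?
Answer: 18374972/625 ≈ 29400.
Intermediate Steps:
N(n) = 7*n² (N(n) = 7*(n*n) = 7*n²)
(N(3) - 1*140)*(-382 + 1/(f(-10) - 401/114)) = (7*3² - 1*140)*(-382 + 1/(9 - 401/114)) = (7*9 - 140)*(-382 + 1/(9 - 401*1/114)) = (63 - 140)*(-382 + 1/(9 - 401/114)) = -77*(-382 + 1/(625/114)) = -77*(-382 + 114/625) = -77*(-238636/625) = 18374972/625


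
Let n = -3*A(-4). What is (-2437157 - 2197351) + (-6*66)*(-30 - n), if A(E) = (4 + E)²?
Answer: -4622628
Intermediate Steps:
n = 0 (n = -3*(4 - 4)² = -3*0² = -3*0 = 0)
(-2437157 - 2197351) + (-6*66)*(-30 - n) = (-2437157 - 2197351) + (-6*66)*(-30 - 1*0) = -4634508 - 396*(-30 + 0) = -4634508 - 396*(-30) = -4634508 + 11880 = -4622628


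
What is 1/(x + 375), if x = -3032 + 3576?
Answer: 1/919 ≈ 0.0010881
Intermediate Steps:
x = 544
1/(x + 375) = 1/(544 + 375) = 1/919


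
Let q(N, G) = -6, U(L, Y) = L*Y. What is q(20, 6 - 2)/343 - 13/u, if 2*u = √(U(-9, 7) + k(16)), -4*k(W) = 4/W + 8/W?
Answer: -6/343 + 104*I*√1011/1011 ≈ -0.017493 + 3.2708*I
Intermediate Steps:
k(W) = -3/W (k(W) = -(4/W + 8/W)/4 = -3/W)
u = I*√1011/8 (u = √(-9*7 - 3/16)/2 = √(-63 - 3*1/16)/2 = √(-63 - 3/16)/2 = √(-1011/16)/2 = (I*√1011/4)/2 = I*√1011/8 ≈ 3.9745*I)
q(20, 6 - 2)/343 - 13/u = -6/343 - 13*(-8*I*√1011/1011) = -6*1/343 - (-104)*I*√1011/1011 = -6/343 + 104*I*√1011/1011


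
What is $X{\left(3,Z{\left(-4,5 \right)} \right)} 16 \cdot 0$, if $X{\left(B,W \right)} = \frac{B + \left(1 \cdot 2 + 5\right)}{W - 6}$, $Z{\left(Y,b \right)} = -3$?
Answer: $0$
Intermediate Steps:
$X{\left(B,W \right)} = \frac{7 + B}{-6 + W}$ ($X{\left(B,W \right)} = \frac{B + \left(2 + 5\right)}{-6 + W} = \frac{B + 7}{-6 + W} = \frac{7 + B}{-6 + W}$)
$X{\left(3,Z{\left(-4,5 \right)} \right)} 16 \cdot 0 = \frac{7 + 3}{-6 - 3} \cdot 16 \cdot 0 = \frac{1}{-9} \cdot 10 \cdot 16 \cdot 0 = \left(- \frac{1}{9}\right) 10 \cdot 16 \cdot 0 = \left(- \frac{10}{9}\right) 16 \cdot 0 = \left(- \frac{160}{9}\right) 0 = 0$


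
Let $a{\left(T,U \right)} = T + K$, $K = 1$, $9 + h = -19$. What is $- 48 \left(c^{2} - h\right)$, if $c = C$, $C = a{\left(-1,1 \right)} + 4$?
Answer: $-2112$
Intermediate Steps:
$h = -28$ ($h = -9 - 19 = -28$)
$a{\left(T,U \right)} = 1 + T$ ($a{\left(T,U \right)} = T + 1 = 1 + T$)
$C = 4$ ($C = \left(1 - 1\right) + 4 = 0 + 4 = 4$)
$c = 4$
$- 48 \left(c^{2} - h\right) = - 48 \left(4^{2} - -28\right) = - 48 \left(16 + 28\right) = \left(-48\right) 44 = -2112$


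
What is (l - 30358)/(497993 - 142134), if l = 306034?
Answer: 275676/355859 ≈ 0.77468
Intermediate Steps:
(l - 30358)/(497993 - 142134) = (306034 - 30358)/(497993 - 142134) = 275676/355859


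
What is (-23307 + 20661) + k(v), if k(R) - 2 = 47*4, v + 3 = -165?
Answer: -2456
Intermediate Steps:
v = -168 (v = -3 - 165 = -168)
k(R) = 190 (k(R) = 2 + 47*4 = 2 + 188 = 190)
(-23307 + 20661) + k(v) = (-23307 + 20661) + 190 = -2646 + 190 = -2456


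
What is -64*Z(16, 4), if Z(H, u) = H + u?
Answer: -1280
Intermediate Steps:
-64*Z(16, 4) = -64*(16 + 4) = -64*20 = -1280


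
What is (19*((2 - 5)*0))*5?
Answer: 0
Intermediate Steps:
(19*((2 - 5)*0))*5 = (19*(-3*0))*5 = (19*0)*5 = 0*5 = 0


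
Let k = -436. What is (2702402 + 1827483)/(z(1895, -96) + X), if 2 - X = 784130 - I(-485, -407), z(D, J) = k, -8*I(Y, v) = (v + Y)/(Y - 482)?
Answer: -8760797590/1517346999 ≈ -5.7738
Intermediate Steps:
I(Y, v) = -(Y + v)/(8*(-482 + Y)) (I(Y, v) = -(v + Y)/(8*(Y - 482)) = -(Y + v)/(8*(-482 + Y)))
z(D, J) = -436
X = -1516503775/1934 (X = 2 - (784130 - (-1*(-485) - 1*(-407))/(8*(-482 - 485))) = 2 - (784130 - (485 + 407)/(8*(-967))) = 2 - (784130 - (-1)*892/(8*967)) = 2 - (784130 - 1*(-223/1934)) = 2 - (784130 + 223/1934) = 2 - 1*1516507643/1934 = 2 - 1516507643/1934 = -1516503775/1934 ≈ -7.8413e+5)
(2702402 + 1827483)/(z(1895, -96) + X) = (2702402 + 1827483)/(-436 - 1516503775/1934) = 4529885/(-1517346999/1934) = 4529885*(-1934/1517346999) = -8760797590/1517346999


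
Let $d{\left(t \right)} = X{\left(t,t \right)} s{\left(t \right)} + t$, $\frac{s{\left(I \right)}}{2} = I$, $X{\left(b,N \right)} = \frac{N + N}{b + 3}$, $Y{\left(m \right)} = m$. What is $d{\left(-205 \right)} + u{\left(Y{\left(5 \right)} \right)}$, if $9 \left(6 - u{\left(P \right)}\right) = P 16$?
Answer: $- \frac{945421}{909} \approx -1040.1$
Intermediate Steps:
$X{\left(b,N \right)} = \frac{2 N}{3 + b}$
$s{\left(I \right)} = 2 I$
$u{\left(P \right)} = 6 - \frac{16 P}{9}$ ($u{\left(P \right)} = 6 - \frac{P 16}{9} = 6 - \frac{16 P}{9}$)
$d{\left(t \right)} = t + \frac{4 t^{2}}{3 + t}$ ($d{\left(t \right)} = \frac{2 t}{3 + t} 2 t + t = \frac{4 t^{2}}{3 + t} + t = t + \frac{4 t^{2}}{3 + t}$)
$d{\left(-205 \right)} + u{\left(Y{\left(5 \right)} \right)} = - \frac{205 \left(3 + 5 \left(-205\right)\right)}{3 - 205} + \left(6 - \frac{80}{9}\right) = - \frac{205 \left(3 - 1025\right)}{-202} + \left(6 - \frac{80}{9}\right) = \left(-205\right) \left(- \frac{1}{202}\right) \left(-1022\right) - \frac{26}{9} = - \frac{104755}{101} - \frac{26}{9} = - \frac{945421}{909}$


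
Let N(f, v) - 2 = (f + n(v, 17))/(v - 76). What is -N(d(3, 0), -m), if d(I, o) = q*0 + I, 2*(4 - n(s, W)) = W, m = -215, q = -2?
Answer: -553/278 ≈ -1.9892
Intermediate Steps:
n(s, W) = 4 - W/2
d(I, o) = I (d(I, o) = -2*0 + I = 0 + I = I)
N(f, v) = 2 + (-9/2 + f)/(-76 + v) (N(f, v) = 2 + (f + (4 - 1/2*17))/(v - 76) = 2 + (f + (4 - 17/2))/(-76 + v) = 2 + (f - 9/2)/(-76 + v) = 2 + (-9/2 + f)/(-76 + v))
-N(d(3, 0), -m) = -(-313/2 + 3 + 2*(-1*(-215)))/(-76 - 1*(-215)) = -(-313/2 + 3 + 2*215)/(-76 + 215) = -(-313/2 + 3 + 430)/139 = -553/(139*2) = -1*553/278 = -553/278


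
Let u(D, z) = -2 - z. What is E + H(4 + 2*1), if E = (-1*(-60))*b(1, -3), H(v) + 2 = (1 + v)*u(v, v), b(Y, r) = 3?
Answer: 122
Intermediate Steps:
H(v) = -2 + (1 + v)*(-2 - v)
E = 180 (E = -1*(-60)*3 = 60*3 = 180)
E + H(4 + 2*1) = 180 + (-4 - (4 + 2*1) - (4 + 2*1)*(2 + (4 + 2*1))) = 180 + (-4 - (4 + 2) - (4 + 2)*(2 + (4 + 2))) = 180 + (-4 - 1*6 - 1*6*(2 + 6)) = 180 + (-4 - 6 - 1*6*8) = 180 + (-4 - 6 - 48) = 180 - 58 = 122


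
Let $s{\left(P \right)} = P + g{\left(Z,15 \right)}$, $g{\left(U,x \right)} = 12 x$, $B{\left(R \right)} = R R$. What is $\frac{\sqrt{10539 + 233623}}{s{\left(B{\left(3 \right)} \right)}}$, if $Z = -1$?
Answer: $\frac{\sqrt{244162}}{189} \approx 2.6144$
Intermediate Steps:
$B{\left(R \right)} = R^{2}$
$s{\left(P \right)} = 180 + P$ ($s{\left(P \right)} = P + 12 \cdot 15 = P + 180 = 180 + P$)
$\frac{\sqrt{10539 + 233623}}{s{\left(B{\left(3 \right)} \right)}} = \frac{\sqrt{10539 + 233623}}{180 + 3^{2}} = \frac{\sqrt{244162}}{180 + 9} = \frac{\sqrt{244162}}{189}$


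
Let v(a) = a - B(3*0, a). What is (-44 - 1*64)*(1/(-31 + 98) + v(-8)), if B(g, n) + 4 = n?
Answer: -29052/67 ≈ -433.61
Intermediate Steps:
B(g, n) = -4 + n
v(a) = 4 (v(a) = a - (-4 + a) = a + (4 - a) = 4)
(-44 - 1*64)*(1/(-31 + 98) + v(-8)) = (-44 - 1*64)*(1/(-31 + 98) + 4) = (-44 - 64)*(1/67 + 4) = -108*(1/67 + 4) = -108*269/67 = -29052/67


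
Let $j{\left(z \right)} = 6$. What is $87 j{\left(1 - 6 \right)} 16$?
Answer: $8352$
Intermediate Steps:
$87 j{\left(1 - 6 \right)} 16 = 87 \cdot 6 \cdot 16 = 522 \cdot 16 = 8352$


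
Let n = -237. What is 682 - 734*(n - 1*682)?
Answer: 675228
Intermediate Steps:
682 - 734*(n - 1*682) = 682 - 734*(-237 - 1*682) = 682 - 734*(-237 - 682) = 682 - 734*(-919) = 682 + 674546 = 675228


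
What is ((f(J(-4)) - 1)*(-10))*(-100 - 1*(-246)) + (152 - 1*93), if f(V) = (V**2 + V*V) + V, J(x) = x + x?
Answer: -173681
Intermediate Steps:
J(x) = 2*x
f(V) = V + 2*V**2 (f(V) = (V**2 + V**2) + V = 2*V**2 + V = V + 2*V**2)
((f(J(-4)) - 1)*(-10))*(-100 - 1*(-246)) + (152 - 1*93) = (((2*(-4))*(1 + 2*(2*(-4))) - 1)*(-10))*(-100 - 1*(-246)) + (152 - 1*93) = ((-8*(1 + 2*(-8)) - 1)*(-10))*(-100 + 246) + (152 - 93) = ((-8*(1 - 16) - 1)*(-10))*146 + 59 = ((-8*(-15) - 1)*(-10))*146 + 59 = ((120 - 1)*(-10))*146 + 59 = (119*(-10))*146 + 59 = -1190*146 + 59 = -173740 + 59 = -173681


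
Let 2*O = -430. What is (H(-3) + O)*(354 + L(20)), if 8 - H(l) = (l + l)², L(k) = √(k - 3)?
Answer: -86022 - 243*√17 ≈ -87024.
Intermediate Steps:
O = -215 (O = (½)*(-430) = -215)
L(k) = √(-3 + k)
H(l) = 8 - 4*l² (H(l) = 8 - (l + l)² = 8 - (2*l)² = 8 - 4*l²)
(H(-3) + O)*(354 + L(20)) = ((8 - 4*(-3)²) - 215)*(354 + √(-3 + 20)) = ((8 - 4*9) - 215)*(354 + √17) = ((8 - 36) - 215)*(354 + √17) = (-28 - 215)*(354 + √17) = -243*(354 + √17) = -86022 - 243*√17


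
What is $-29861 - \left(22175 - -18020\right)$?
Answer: $-70056$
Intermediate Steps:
$-29861 - \left(22175 - -18020\right) = -29861 - \left(22175 + 18020\right) = -29861 - 40195 = -70056$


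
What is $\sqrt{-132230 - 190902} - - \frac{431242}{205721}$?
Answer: $\frac{431242}{205721} + 2 i \sqrt{80783} \approx 2.0962 + 568.45 i$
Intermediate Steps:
$\sqrt{-132230 - 190902} - - \frac{431242}{205721} = \sqrt{-323132} - \left(-431242\right) \frac{1}{205721} = 2 i \sqrt{80783} - - \frac{431242}{205721} = 2 i \sqrt{80783} + \frac{431242}{205721} = \frac{431242}{205721} + 2 i \sqrt{80783}$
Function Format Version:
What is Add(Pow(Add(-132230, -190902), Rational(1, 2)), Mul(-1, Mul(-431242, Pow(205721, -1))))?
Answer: Add(Rational(431242, 205721), Mul(2, I, Pow(80783, Rational(1, 2)))) ≈ Add(2.0962, Mul(568.45, I))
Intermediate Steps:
Add(Pow(Add(-132230, -190902), Rational(1, 2)), Mul(-1, Mul(-431242, Pow(205721, -1)))) = Add(Pow(-323132, Rational(1, 2)), Mul(-1, Mul(-431242, Rational(1, 205721)))) = Add(Mul(2, I, Pow(80783, Rational(1, 2))), Mul(-1, Rational(-431242, 205721))) = Add(Mul(2, I, Pow(80783, Rational(1, 2))), Rational(431242, 205721)) = Add(Rational(431242, 205721), Mul(2, I, Pow(80783, Rational(1, 2))))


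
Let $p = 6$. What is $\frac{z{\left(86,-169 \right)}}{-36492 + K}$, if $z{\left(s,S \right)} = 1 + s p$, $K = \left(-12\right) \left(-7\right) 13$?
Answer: $- \frac{517}{35400} \approx -0.014605$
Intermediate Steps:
$K = 1092$ ($K = 84 \cdot 13 = 1092$)
$z{\left(s,S \right)} = 1 + 6 s$ ($z{\left(s,S \right)} = 1 + s 6 = 1 + 6 s$)
$\frac{z{\left(86,-169 \right)}}{-36492 + K} = \frac{1 + 6 \cdot 86}{-36492 + 1092} = \frac{1 + 516}{-35400} = 517 \left(- \frac{1}{35400}\right) = - \frac{517}{35400}$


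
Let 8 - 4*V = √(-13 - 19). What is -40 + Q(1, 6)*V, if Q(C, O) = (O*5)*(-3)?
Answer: -220 + 90*I*√2 ≈ -220.0 + 127.28*I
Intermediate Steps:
Q(C, O) = -15*O (Q(C, O) = (5*O)*(-3) = -15*O)
V = 2 - I*√2 (V = 2 - √(-13 - 19)/4 = 2 - I*√2 ≈ 2.0 - 1.4142*I)
-40 + Q(1, 6)*V = -40 + (-15*6)*(2 - I*√2) = -40 - 90*(2 - I*√2) = -40 + (-180 + 90*I*√2) = -220 + 90*I*√2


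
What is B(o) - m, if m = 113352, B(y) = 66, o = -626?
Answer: -113286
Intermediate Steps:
B(o) - m = 66 - 1*113352 = 66 - 113352 = -113286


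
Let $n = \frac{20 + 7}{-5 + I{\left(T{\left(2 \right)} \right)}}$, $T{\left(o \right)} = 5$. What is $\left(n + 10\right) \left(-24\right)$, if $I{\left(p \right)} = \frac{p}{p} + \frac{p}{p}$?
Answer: $-24$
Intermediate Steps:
$I{\left(p \right)} = 2$ ($I{\left(p \right)} = 1 + 1 = 2$)
$n = -9$ ($n = \frac{20 + 7}{-5 + 2} = \frac{27}{-3} = 27 \left(- \frac{1}{3}\right) = -9$)
$\left(n + 10\right) \left(-24\right) = \left(-9 + 10\right) \left(-24\right) = 1 \left(-24\right) = -24$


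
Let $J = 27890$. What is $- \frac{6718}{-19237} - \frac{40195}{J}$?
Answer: $- \frac{117173239}{107303986} \approx -1.092$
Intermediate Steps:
$- \frac{6718}{-19237} - \frac{40195}{J} = - \frac{6718}{-19237} - \frac{40195}{27890} = \left(-6718\right) \left(- \frac{1}{19237}\right) - \frac{8039}{5578} = \frac{6718}{19237} - \frac{8039}{5578} = - \frac{117173239}{107303986}$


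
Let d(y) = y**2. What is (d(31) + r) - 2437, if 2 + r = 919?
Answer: -559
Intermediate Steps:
r = 917 (r = -2 + 919 = 917)
(d(31) + r) - 2437 = (31**2 + 917) - 2437 = (961 + 917) - 2437 = 1878 - 2437 = -559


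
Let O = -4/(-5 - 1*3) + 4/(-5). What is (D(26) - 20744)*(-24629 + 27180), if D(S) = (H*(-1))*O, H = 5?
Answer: -105828235/2 ≈ -5.2914e+7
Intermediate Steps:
O = -3/10 (O = -4/(-5 - 3) + 4*(-⅕) = -4/(-8) - ⅘ = -4*(-⅛) - ⅘ = ½ - ⅘ = -3/10 ≈ -0.30000)
D(S) = 3/2 (D(S) = (5*(-1))*(-3/10) = -5*(-3/10) = 3/2)
(D(26) - 20744)*(-24629 + 27180) = (3/2 - 20744)*(-24629 + 27180) = -41485/2*2551 = -105828235/2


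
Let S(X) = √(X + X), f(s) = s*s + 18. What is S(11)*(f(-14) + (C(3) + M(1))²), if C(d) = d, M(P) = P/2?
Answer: 905*√22/4 ≈ 1061.2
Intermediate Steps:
M(P) = P/2 (M(P) = P*(½) = P/2)
f(s) = 18 + s² (f(s) = s² + 18 = 18 + s²)
S(X) = √2*√X (S(X) = √(2*X) = √2*√X)
S(11)*(f(-14) + (C(3) + M(1))²) = (√2*√11)*((18 + (-14)²) + (3 + (½)*1)²) = √22*((18 + 196) + (3 + ½)²) = √22*(214 + (7/2)²) = √22*(214 + 49/4) = √22*(905/4) = 905*√22/4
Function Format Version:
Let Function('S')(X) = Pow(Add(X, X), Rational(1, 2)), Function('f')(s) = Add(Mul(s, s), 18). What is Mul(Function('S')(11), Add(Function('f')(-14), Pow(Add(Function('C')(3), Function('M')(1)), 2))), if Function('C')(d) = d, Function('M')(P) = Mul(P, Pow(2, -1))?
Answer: Mul(Rational(905, 4), Pow(22, Rational(1, 2))) ≈ 1061.2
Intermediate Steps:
Function('M')(P) = Mul(Rational(1, 2), P) (Function('M')(P) = Mul(P, Rational(1, 2)) = Mul(Rational(1, 2), P))
Function('f')(s) = Add(18, Pow(s, 2)) (Function('f')(s) = Add(Pow(s, 2), 18) = Add(18, Pow(s, 2)))
Function('S')(X) = Mul(Pow(2, Rational(1, 2)), Pow(X, Rational(1, 2))) (Function('S')(X) = Pow(Mul(2, X), Rational(1, 2)) = Mul(Pow(2, Rational(1, 2)), Pow(X, Rational(1, 2))))
Mul(Function('S')(11), Add(Function('f')(-14), Pow(Add(Function('C')(3), Function('M')(1)), 2))) = Mul(Mul(Pow(2, Rational(1, 2)), Pow(11, Rational(1, 2))), Add(Add(18, Pow(-14, 2)), Pow(Add(3, Mul(Rational(1, 2), 1)), 2))) = Mul(Pow(22, Rational(1, 2)), Add(Add(18, 196), Pow(Add(3, Rational(1, 2)), 2))) = Mul(Pow(22, Rational(1, 2)), Add(214, Pow(Rational(7, 2), 2))) = Mul(Pow(22, Rational(1, 2)), Add(214, Rational(49, 4))) = Mul(Pow(22, Rational(1, 2)), Rational(905, 4)) = Mul(Rational(905, 4), Pow(22, Rational(1, 2)))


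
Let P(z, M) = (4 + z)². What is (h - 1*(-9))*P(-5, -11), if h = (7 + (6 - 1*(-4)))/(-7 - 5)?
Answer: 91/12 ≈ 7.5833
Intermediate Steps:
h = -17/12 (h = (7 + (6 + 4))/(-12) = (7 + 10)*(-1/12) = 17*(-1/12) = -17/12 ≈ -1.4167)
(h - 1*(-9))*P(-5, -11) = (-17/12 - 1*(-9))*(4 - 5)² = (-17/12 + 9)*(-1)² = (91/12)*1 = 91/12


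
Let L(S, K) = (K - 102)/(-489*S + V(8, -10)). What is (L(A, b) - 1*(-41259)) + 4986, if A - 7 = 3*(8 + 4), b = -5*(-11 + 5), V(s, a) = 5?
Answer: 486081231/10511 ≈ 46245.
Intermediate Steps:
b = 30 (b = -5*(-6) = 30)
A = 43 (A = 7 + 3*(8 + 4) = 7 + 3*12 = 7 + 36 = 43)
L(S, K) = (-102 + K)/(5 - 489*S) (L(S, K) = (K - 102)/(-489*S + 5) = (-102 + K)/(5 - 489*S))
(L(A, b) - 1*(-41259)) + 4986 = ((102 - 1*30)/(-5 + 489*43) - 1*(-41259)) + 4986 = ((102 - 30)/(-5 + 21027) + 41259) + 4986 = (72/21022 + 41259) + 4986 = ((1/21022)*72 + 41259) + 4986 = (36/10511 + 41259) + 4986 = 433673385/10511 + 4986 = 486081231/10511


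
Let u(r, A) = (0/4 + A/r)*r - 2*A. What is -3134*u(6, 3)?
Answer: 9402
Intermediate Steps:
u(r, A) = -A (u(r, A) = (0*(1/4) + A/r)*r - 2*A = (0 + A/r)*r - 2*A = (A/r)*r - 2*A = A - 2*A = -A)
-3134*u(6, 3) = -(-3134)*3 = -3134*(-3) = 9402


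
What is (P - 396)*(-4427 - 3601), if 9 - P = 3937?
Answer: 34713072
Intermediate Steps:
P = -3928 (P = 9 - 1*3937 = 9 - 3937 = -3928)
(P - 396)*(-4427 - 3601) = (-3928 - 396)*(-4427 - 3601) = -4324*(-8028) = 34713072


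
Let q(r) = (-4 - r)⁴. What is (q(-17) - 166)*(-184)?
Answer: -5224680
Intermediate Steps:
(q(-17) - 166)*(-184) = ((4 - 17)⁴ - 166)*(-184) = ((-13)⁴ - 166)*(-184) = (28561 - 166)*(-184) = 28395*(-184) = -5224680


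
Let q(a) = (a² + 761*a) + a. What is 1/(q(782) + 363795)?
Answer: 1/1571203 ≈ 6.3646e-7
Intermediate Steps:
q(a) = a² + 762*a
1/(q(782) + 363795) = 1/(782*(762 + 782) + 363795) = 1/(782*1544 + 363795) = 1/(1207408 + 363795) = 1/1571203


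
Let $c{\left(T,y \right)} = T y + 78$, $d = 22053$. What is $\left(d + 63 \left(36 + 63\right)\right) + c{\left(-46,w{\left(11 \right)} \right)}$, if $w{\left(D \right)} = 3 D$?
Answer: $26850$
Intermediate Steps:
$c{\left(T,y \right)} = 78 + T y$
$\left(d + 63 \left(36 + 63\right)\right) + c{\left(-46,w{\left(11 \right)} \right)} = \left(22053 + 63 \left(36 + 63\right)\right) + \left(78 - 46 \cdot 3 \cdot 11\right) = \left(22053 + 63 \cdot 99\right) + \left(78 - 1518\right) = \left(22053 + 6237\right) + \left(78 - 1518\right) = 28290 - 1440 = 26850$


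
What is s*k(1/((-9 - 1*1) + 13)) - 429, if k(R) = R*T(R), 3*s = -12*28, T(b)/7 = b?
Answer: -4645/9 ≈ -516.11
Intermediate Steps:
T(b) = 7*b
s = -112 (s = (-12*28)/3 = (⅓)*(-336) = -112)
k(R) = 7*R² (k(R) = R*(7*R) = 7*R²)
s*k(1/((-9 - 1*1) + 13)) - 429 = -784*(1/((-9 - 1*1) + 13))² - 429 = -784*(1/((-9 - 1) + 13))² - 429 = -784*(1/(-10 + 13))² - 429 = -784*(1/3)² - 429 = -784*(⅓)² - 429 = -784/9 - 429 = -4645/9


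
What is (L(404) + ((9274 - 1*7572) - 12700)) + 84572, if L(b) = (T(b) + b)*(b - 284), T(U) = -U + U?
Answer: 122054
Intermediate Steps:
T(U) = 0
L(b) = b*(-284 + b) (L(b) = (0 + b)*(b - 284) = b*(-284 + b))
(L(404) + ((9274 - 1*7572) - 12700)) + 84572 = (404*(-284 + 404) + ((9274 - 1*7572) - 12700)) + 84572 = (404*120 + ((9274 - 7572) - 12700)) + 84572 = (48480 + (1702 - 12700)) + 84572 = (48480 - 10998) + 84572 = 37482 + 84572 = 122054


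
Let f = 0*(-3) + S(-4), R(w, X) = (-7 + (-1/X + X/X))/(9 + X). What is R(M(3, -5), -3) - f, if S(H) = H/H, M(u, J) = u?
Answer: -35/18 ≈ -1.9444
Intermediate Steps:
R(w, X) = (-6 - 1/X)/(9 + X) (R(w, X) = (-7 + (-1/X + 1))/(9 + X) = (-7 + (1 - 1/X))/(9 + X) = (-6 - 1/X)/(9 + X))
S(H) = 1
f = 1 (f = 0*(-3) + 1 = 0 + 1 = 1)
R(M(3, -5), -3) - f = (-1 - 6*(-3))/((-3)*(9 - 3)) - 1*1 = -1/3*(-1 + 18)/6 - 1 = -1/3*1/6*17 - 1 = -17/18 - 1 = -35/18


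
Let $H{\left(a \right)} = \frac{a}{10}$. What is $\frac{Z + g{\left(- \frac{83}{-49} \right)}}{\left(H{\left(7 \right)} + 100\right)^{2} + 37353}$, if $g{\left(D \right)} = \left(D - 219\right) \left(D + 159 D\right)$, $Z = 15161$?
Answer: $- \frac{10500387900}{11403186949} \approx -0.92083$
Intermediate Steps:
$H{\left(a \right)} = \frac{a}{10}$ ($H{\left(a \right)} = a \frac{1}{10} = \frac{a}{10}$)
$g{\left(D \right)} = 160 D \left(-219 + D\right)$ ($g{\left(D \right)} = \left(-219 + D\right) 160 D = 160 D \left(-219 + D\right)$)
$\frac{Z + g{\left(- \frac{83}{-49} \right)}}{\left(H{\left(7 \right)} + 100\right)^{2} + 37353} = \frac{15161 + 160 \left(- \frac{83}{-49}\right) \left(-219 - \frac{83}{-49}\right)}{\left(\frac{1}{10} \cdot 7 + 100\right)^{2} + 37353} = \frac{15161 + 160 \left(\left(-83\right) \left(- \frac{1}{49}\right)\right) \left(-219 - - \frac{83}{49}\right)}{\left(\frac{7}{10} + 100\right)^{2} + 37353} = \frac{15161 + 160 \cdot \frac{83}{49} \left(-219 + \frac{83}{49}\right)}{\left(\frac{1007}{10}\right)^{2} + 37353} = \frac{15161 + 160 \cdot \frac{83}{49} \left(- \frac{10648}{49}\right)}{\frac{1014049}{100} + 37353} = \frac{15161 - \frac{141405440}{2401}}{\frac{4749349}{100}} = \left(- \frac{105003879}{2401}\right) \frac{100}{4749349} = - \frac{10500387900}{11403186949}$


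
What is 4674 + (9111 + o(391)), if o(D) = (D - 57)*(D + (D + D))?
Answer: 405567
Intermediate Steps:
o(D) = 3*D*(-57 + D) (o(D) = (-57 + D)*(D + 2*D) = (-57 + D)*(3*D) = 3*D*(-57 + D))
4674 + (9111 + o(391)) = 4674 + (9111 + 3*391*(-57 + 391)) = 4674 + (9111 + 3*391*334) = 4674 + (9111 + 391782) = 4674 + 400893 = 405567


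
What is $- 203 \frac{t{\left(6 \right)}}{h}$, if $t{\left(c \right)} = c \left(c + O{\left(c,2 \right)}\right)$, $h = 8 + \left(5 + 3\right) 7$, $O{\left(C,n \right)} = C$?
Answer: $- \frac{1827}{8} \approx -228.38$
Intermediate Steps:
$h = 64$ ($h = 8 + 8 \cdot 7 = 8 + 56 = 64$)
$t{\left(c \right)} = 2 c^{2}$ ($t{\left(c \right)} = c \left(c + c\right) = c 2 c = 2 c^{2}$)
$- 203 \frac{t{\left(6 \right)}}{h} = - 203 \frac{2 \cdot 6^{2}}{64} = - 203 \cdot 2 \cdot 36 \cdot \frac{1}{64} = - 203 \cdot 72 \cdot \frac{1}{64} = \left(-203\right) \frac{9}{8} = - \frac{1827}{8}$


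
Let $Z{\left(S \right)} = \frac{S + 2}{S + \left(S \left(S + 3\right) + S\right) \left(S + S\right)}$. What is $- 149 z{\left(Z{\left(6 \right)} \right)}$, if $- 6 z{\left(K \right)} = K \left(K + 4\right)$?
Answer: $\frac{433888}{395307} \approx 1.0976$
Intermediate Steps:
$Z{\left(S \right)} = \frac{2 + S}{S + 2 S \left(S + S \left(3 + S\right)\right)}$ ($Z{\left(S \right)} = \frac{2 + S}{S + \left(S \left(3 + S\right) + S\right) 2 S} = \frac{2 + S}{S + \left(S + S \left(3 + S\right)\right) 2 S} = \frac{2 + S}{S + 2 S \left(S + S \left(3 + S\right)\right)}$)
$z{\left(K \right)} = - \frac{K \left(4 + K\right)}{6}$ ($z{\left(K \right)} = - \frac{K \left(K + 4\right)}{6} = - \frac{K \left(4 + K\right)}{6}$)
$- 149 z{\left(Z{\left(6 \right)} \right)} = - 149 \left(- \frac{\frac{2 + 6}{6 \left(1 + 2 \cdot 6^{2} + 8 \cdot 6\right)} \left(4 + \frac{2 + 6}{6 \left(1 + 2 \cdot 6^{2} + 8 \cdot 6\right)}\right)}{6}\right) = - 149 \left(- \frac{\frac{1}{6} \frac{1}{1 + 2 \cdot 36 + 48} \cdot 8 \left(4 + \frac{1}{6} \frac{1}{1 + 2 \cdot 36 + 48} \cdot 8\right)}{6}\right) = - 149 \left(- \frac{\frac{1}{6} \frac{1}{1 + 72 + 48} \cdot 8 \left(4 + \frac{1}{6} \frac{1}{1 + 72 + 48} \cdot 8\right)}{6}\right) = - 149 \left(- \frac{\frac{1}{6} \cdot \frac{1}{121} \cdot 8 \left(4 + \frac{1}{6} \cdot \frac{1}{121} \cdot 8\right)}{6}\right) = - 149 \left(\left(- \frac{1}{6}\right) \frac{4}{363} \left(4 + \frac{4}{363}\right)\right) = - 149 \left(\left(- \frac{1}{6}\right) \frac{4}{363} \cdot \frac{1456}{363}\right) = \left(-149\right) \left(- \frac{2912}{395307}\right) = \frac{433888}{395307}$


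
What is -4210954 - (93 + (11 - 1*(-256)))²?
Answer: -4340554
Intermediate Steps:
-4210954 - (93 + (11 - 1*(-256)))² = -4210954 - (93 + (11 + 256))² = -4210954 - (93 + 267)² = -4210954 - 1*360² = -4210954 - 1*129600 = -4210954 - 129600 = -4340554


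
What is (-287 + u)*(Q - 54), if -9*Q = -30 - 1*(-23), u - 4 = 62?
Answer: 105859/9 ≈ 11762.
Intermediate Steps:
u = 66 (u = 4 + 62 = 66)
Q = 7/9 (Q = -(-30 - 1*(-23))/9 = -(-30 + 23)/9 = -⅑*(-7) = 7/9 ≈ 0.77778)
(-287 + u)*(Q - 54) = (-287 + 66)*(7/9 - 54) = -221*(-479/9) = 105859/9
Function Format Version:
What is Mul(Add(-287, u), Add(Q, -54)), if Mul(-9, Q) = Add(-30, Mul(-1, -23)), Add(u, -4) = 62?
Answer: Rational(105859, 9) ≈ 11762.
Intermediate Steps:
u = 66 (u = Add(4, 62) = 66)
Q = Rational(7, 9) (Q = Mul(Rational(-1, 9), Add(-30, Mul(-1, -23))) = Mul(Rational(-1, 9), Add(-30, 23)) = Mul(Rational(-1, 9), -7) = Rational(7, 9) ≈ 0.77778)
Mul(Add(-287, u), Add(Q, -54)) = Mul(Add(-287, 66), Add(Rational(7, 9), -54)) = Mul(-221, Rational(-479, 9)) = Rational(105859, 9)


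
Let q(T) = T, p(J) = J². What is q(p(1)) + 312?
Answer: 313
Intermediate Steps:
q(p(1)) + 312 = 1² + 312 = 1 + 312 = 313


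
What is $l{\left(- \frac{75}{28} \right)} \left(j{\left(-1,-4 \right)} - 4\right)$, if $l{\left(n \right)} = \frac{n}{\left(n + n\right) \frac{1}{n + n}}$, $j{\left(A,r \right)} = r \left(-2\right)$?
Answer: $- \frac{75}{7} \approx -10.714$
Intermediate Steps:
$j{\left(A,r \right)} = - 2 r$
$l{\left(n \right)} = n$ ($l{\left(n \right)} = \frac{n}{2 n \frac{1}{2 n}} = \frac{n}{1} = n 1 = n$)
$l{\left(- \frac{75}{28} \right)} \left(j{\left(-1,-4 \right)} - 4\right) = - \frac{75}{28} \left(\left(-2\right) \left(-4\right) - 4\right) = \left(-75\right) \frac{1}{28} \left(8 - 4\right) = \left(- \frac{75}{28}\right) 4 = - \frac{75}{7}$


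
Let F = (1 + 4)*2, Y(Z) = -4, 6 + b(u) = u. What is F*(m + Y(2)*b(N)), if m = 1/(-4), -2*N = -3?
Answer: 355/2 ≈ 177.50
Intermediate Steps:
N = 3/2 (N = -½*(-3) = 3/2 ≈ 1.5000)
b(u) = -6 + u
m = -¼ ≈ -0.25000
F = 10 (F = 5*2 = 10)
F*(m + Y(2)*b(N)) = 10*(-¼ - 4*(-6 + 3/2)) = 10*(-¼ - 4*(-9/2)) = 10*(-¼ + 18) = 10*(71/4) = 355/2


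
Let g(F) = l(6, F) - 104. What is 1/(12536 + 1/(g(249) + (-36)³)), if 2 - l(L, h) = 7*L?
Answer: 46800/586684799 ≈ 7.9770e-5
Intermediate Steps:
l(L, h) = 2 - 7*L
g(F) = -144 (g(F) = (2 - 7*6) - 104 = (2 - 42) - 104 = -40 - 104 = -144)
1/(12536 + 1/(g(249) + (-36)³)) = 1/(12536 + 1/(-144 + (-36)³)) = 1/(12536 + 1/(-144 - 46656)) = 1/(12536 + 1/(-46800)) = 1/(12536 - 1/46800) = 1/(586684799/46800) = 46800/586684799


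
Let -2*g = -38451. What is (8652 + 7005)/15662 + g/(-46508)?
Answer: 61009425/104058328 ≈ 0.58630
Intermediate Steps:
g = 38451/2 (g = -½*(-38451) = 38451/2 ≈ 19226.)
(8652 + 7005)/15662 + g/(-46508) = (8652 + 7005)/15662 + (38451/2)/(-46508) = 15657*(1/15662) + (38451/2)*(-1/46508) = 15657/15662 - 5493/13288 = 61009425/104058328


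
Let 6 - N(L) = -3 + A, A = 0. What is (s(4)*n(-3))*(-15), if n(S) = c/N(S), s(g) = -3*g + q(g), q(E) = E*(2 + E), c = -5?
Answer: 100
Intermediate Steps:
N(L) = 9 (N(L) = 6 - (-3 + 0) = 6 - 1*(-3) = 6 + 3 = 9)
s(g) = -3*g + g*(2 + g)
n(S) = -5/9
(s(4)*n(-3))*(-15) = ((4*(-1 + 4))*(-5/9))*(-15) = ((4*3)*(-5/9))*(-15) = (12*(-5/9))*(-15) = -20/3*(-15) = 100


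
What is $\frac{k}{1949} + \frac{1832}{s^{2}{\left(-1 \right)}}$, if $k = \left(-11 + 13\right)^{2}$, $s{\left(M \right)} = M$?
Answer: $\frac{3570572}{1949} \approx 1832.0$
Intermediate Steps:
$k = 4$ ($k = 2^{2} = 4$)
$\frac{k}{1949} + \frac{1832}{s^{2}{\left(-1 \right)}} = \frac{4}{1949} + \frac{1832}{\left(-1\right)^{2}} = 4 \cdot \frac{1}{1949} + \frac{1832}{1} = \frac{4}{1949} + 1832 \cdot 1 = \frac{4}{1949} + 1832 = \frac{3570572}{1949}$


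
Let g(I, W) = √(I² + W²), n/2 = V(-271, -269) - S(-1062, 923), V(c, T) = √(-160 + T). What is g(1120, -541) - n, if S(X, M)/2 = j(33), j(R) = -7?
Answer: -28 + √1547081 - 2*I*√429 ≈ 1215.8 - 41.425*I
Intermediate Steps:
S(X, M) = -14 (S(X, M) = 2*(-7) = -14)
n = 28 + 2*I*√429 (n = 2*(√(-160 - 269) - 1*(-14)) = 2*(√(-429) + 14) = 2*(I*√429 + 14) = 2*(14 + I*√429) = 28 + 2*I*√429 ≈ 28.0 + 41.425*I)
g(1120, -541) - n = √(1120² + (-541)²) - (28 + 2*I*√429) = √(1254400 + 292681) + (-28 - 2*I*√429) = √1547081 + (-28 - 2*I*√429) = -28 + √1547081 - 2*I*√429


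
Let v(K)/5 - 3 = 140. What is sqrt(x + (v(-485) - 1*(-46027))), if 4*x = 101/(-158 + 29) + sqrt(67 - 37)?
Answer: sqrt(3111321459 + 16641*sqrt(30))/258 ≈ 216.20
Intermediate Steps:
v(K) = 715 (v(K) = 15 + 5*140 = 15 + 700 = 715)
x = -101/516 + sqrt(30)/4 (x = (101/(-158 + 29) + sqrt(67 - 37))/4 = (101/(-129) + sqrt(30))/4 = (-1/129*101 + sqrt(30))/4 = (-101/129 + sqrt(30))/4 = -101/516 + sqrt(30)/4 ≈ 1.1736)
sqrt(x + (v(-485) - 1*(-46027))) = sqrt((-101/516 + sqrt(30)/4) + (715 - 1*(-46027))) = sqrt((-101/516 + sqrt(30)/4) + (715 + 46027)) = sqrt((-101/516 + sqrt(30)/4) + 46742) = sqrt(24118771/516 + sqrt(30)/4)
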